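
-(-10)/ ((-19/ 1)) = -10/ 19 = -0.53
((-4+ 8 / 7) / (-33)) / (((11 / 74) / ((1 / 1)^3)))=1480 / 2541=0.58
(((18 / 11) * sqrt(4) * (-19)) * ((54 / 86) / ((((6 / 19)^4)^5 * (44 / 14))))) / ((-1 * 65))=4999466469853612439716294933 / 2544227373738885120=1965023457.20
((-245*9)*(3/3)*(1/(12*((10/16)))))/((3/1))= -98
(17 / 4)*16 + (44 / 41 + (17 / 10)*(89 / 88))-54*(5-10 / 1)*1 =12295793 / 36080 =340.79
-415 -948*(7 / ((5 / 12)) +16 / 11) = -974617 / 55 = -17720.31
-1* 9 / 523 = -9 / 523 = -0.02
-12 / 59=-0.20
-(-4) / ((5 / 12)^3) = 6912 / 125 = 55.30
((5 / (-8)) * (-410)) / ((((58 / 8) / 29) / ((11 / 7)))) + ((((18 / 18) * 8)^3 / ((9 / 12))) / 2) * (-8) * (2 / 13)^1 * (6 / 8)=117903 / 91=1295.64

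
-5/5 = -1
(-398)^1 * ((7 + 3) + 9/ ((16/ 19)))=-65869/ 8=-8233.62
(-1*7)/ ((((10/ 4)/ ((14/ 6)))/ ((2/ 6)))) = -98/ 45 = -2.18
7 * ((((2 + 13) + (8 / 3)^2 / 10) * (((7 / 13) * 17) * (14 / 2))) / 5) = 4122517 / 2925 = 1409.41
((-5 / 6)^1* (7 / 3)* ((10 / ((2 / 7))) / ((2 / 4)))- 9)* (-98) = 127988 / 9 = 14220.89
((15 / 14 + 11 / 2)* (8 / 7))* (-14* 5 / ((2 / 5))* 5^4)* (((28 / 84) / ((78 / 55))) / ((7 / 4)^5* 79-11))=-161920000000 / 1078204491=-150.18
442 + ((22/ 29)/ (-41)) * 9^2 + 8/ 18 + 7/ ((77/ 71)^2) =4050564061/ 9063747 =446.90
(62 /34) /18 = 31 /306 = 0.10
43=43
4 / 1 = 4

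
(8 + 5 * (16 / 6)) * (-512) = -32768 / 3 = -10922.67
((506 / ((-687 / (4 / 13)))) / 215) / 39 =-2024 / 74886435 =-0.00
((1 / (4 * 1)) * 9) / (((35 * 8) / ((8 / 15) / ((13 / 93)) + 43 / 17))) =63099 / 1237600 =0.05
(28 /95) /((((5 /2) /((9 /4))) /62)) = 7812 /475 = 16.45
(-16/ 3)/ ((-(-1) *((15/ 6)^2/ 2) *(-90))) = 64/ 3375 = 0.02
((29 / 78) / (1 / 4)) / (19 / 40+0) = 2320 / 741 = 3.13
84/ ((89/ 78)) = 6552/ 89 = 73.62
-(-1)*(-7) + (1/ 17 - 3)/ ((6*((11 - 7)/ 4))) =-7.49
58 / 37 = 1.57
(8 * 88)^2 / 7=495616 / 7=70802.29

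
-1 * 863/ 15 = -863/ 15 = -57.53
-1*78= -78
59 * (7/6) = 413/6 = 68.83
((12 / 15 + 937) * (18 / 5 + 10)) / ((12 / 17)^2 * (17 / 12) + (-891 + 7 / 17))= -1355121 / 94550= -14.33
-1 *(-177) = 177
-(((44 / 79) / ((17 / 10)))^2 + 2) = -3800898 / 1803649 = -2.11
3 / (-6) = -1 / 2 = -0.50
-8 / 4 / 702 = -0.00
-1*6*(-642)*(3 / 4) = 2889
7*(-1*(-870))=6090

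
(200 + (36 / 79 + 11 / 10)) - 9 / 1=152119 / 790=192.56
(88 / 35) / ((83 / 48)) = 4224 / 2905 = 1.45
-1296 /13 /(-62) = 648 /403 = 1.61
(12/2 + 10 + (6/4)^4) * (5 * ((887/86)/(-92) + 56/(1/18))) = 13436879165/126592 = 106143.19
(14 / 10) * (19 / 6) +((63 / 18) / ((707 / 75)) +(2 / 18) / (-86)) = 1877477 / 390870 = 4.80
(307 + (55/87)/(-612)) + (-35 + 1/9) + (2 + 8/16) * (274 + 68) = 60011849/53244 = 1127.11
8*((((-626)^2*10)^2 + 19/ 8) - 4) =122853439500787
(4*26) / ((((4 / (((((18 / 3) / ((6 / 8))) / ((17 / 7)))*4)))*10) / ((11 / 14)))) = 2288 / 85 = 26.92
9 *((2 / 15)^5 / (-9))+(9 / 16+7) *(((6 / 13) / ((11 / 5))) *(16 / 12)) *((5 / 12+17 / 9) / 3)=128387297 / 78975000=1.63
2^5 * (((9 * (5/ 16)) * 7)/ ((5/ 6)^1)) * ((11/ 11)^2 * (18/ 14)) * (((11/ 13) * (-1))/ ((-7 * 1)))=10692/ 91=117.49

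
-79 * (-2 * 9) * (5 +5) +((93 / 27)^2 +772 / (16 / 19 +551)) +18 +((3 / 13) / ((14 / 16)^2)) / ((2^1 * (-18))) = 856650121459 / 60110505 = 14251.25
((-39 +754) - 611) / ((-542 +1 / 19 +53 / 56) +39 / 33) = -0.19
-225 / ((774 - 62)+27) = -225 / 739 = -0.30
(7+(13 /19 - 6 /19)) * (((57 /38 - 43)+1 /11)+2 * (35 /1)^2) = 3709230 /209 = 17747.51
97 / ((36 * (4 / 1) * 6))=97 / 864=0.11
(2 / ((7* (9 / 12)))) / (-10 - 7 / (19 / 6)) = -0.03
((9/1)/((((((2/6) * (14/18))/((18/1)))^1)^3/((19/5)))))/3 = 6543101592/1715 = 3815219.59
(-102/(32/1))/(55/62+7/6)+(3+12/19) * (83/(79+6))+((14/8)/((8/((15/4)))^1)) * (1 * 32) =28.24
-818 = -818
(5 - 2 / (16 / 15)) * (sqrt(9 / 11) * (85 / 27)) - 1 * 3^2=-9 + 2125 * sqrt(11) / 792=-0.10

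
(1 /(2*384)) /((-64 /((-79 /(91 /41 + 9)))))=3239 /22609920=0.00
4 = 4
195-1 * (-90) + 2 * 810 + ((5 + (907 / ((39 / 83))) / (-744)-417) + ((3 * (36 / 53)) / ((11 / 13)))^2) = 14755902921079 / 9862219224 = 1496.21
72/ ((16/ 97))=873/ 2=436.50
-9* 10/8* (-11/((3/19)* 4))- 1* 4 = 3071/16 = 191.94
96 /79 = 1.22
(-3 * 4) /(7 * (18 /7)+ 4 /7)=-42 /65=-0.65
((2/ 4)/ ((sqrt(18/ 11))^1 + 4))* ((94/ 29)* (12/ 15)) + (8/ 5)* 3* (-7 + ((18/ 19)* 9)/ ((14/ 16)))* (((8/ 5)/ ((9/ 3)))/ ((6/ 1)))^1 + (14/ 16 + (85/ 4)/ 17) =26743117/ 7312872 -282* sqrt(22)/ 11455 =3.54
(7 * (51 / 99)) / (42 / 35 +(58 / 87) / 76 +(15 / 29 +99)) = 655690 / 18315011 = 0.04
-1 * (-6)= 6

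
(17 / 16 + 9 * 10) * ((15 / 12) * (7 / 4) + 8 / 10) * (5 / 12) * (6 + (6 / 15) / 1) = 348223 / 480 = 725.46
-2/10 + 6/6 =0.80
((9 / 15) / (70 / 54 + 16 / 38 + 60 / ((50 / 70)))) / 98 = 1539 / 21546770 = 0.00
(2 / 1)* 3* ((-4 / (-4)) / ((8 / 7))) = 5.25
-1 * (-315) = 315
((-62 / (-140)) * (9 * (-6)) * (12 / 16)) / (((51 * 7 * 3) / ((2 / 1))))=-279 / 8330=-0.03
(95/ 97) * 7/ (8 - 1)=95/ 97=0.98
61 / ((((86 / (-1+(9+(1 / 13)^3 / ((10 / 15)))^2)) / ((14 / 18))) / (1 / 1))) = 659636502455 / 14943800664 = 44.14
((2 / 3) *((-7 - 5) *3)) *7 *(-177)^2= -5263272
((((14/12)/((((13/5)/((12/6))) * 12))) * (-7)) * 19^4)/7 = -9746.23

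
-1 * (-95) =95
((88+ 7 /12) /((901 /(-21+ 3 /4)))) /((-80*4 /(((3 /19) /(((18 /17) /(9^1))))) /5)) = 86103 /2062336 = 0.04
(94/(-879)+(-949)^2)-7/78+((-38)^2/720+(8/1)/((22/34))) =6792277520329/7541820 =900615.17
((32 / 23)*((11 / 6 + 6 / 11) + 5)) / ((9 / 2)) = 15584 / 6831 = 2.28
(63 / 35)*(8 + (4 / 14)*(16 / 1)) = 792 / 35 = 22.63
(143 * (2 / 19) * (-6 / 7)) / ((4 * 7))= -429 / 931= -0.46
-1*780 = -780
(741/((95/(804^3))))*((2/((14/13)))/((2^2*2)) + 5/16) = 77275639116/35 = 2207875403.31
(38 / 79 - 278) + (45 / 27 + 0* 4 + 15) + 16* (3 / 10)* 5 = -56134 / 237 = -236.85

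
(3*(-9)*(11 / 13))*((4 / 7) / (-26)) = 594 / 1183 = 0.50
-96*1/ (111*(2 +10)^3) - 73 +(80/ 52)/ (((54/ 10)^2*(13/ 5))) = -665351365/ 9116874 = -72.98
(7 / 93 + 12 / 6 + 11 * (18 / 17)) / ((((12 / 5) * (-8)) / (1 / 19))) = -108475 / 2883744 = -0.04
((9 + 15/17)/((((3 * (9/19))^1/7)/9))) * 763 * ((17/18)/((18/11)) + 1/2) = 495826394/1377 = 360077.27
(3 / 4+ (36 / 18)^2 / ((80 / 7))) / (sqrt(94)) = 11 * sqrt(94) / 940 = 0.11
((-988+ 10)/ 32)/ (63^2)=-163/ 21168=-0.01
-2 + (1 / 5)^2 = -49 / 25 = -1.96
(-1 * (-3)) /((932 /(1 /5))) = 3 /4660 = 0.00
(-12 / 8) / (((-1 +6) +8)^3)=-3 / 4394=-0.00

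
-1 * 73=-73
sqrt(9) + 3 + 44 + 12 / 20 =253 / 5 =50.60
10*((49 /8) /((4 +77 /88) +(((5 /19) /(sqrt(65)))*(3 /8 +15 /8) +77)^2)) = 2049207586238540 /198525853777892281 - 484455011040*sqrt(65) /198525853777892281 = 0.01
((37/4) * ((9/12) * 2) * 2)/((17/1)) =111/68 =1.63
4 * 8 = 32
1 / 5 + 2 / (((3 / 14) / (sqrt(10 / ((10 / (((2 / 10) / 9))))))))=1 / 5 + 28 *sqrt(5) / 45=1.59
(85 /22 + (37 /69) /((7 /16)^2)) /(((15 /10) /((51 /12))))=8428073 /446292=18.88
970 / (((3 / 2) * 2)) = 970 / 3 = 323.33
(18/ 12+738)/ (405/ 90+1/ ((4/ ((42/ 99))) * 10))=488070/ 2977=163.95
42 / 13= 3.23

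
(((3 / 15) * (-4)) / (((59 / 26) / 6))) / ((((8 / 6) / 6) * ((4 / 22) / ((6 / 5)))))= -92664 / 1475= -62.82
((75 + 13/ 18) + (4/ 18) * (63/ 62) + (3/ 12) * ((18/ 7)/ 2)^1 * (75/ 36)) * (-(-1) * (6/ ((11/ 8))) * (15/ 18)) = 11970745/ 42966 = 278.61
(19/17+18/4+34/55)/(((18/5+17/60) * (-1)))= -69966/43571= -1.61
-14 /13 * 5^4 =-8750 /13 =-673.08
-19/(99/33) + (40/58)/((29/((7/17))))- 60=-2844683/42891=-66.32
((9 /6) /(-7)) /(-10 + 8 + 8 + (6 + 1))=-3 /182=-0.02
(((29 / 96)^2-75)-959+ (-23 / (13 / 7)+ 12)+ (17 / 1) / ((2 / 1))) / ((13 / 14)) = -860287757 / 778752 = -1104.70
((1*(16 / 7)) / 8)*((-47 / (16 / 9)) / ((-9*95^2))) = 47 / 505400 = 0.00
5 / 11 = 0.45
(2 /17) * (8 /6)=8 /51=0.16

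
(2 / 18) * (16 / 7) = 16 / 63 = 0.25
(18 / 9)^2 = 4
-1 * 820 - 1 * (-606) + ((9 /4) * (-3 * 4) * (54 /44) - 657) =-19891 /22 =-904.14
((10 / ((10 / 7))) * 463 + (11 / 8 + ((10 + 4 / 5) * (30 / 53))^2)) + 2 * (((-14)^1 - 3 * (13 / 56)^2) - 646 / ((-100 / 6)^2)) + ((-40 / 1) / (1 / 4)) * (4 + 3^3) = -4716208950759 / 2752820000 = -1713.23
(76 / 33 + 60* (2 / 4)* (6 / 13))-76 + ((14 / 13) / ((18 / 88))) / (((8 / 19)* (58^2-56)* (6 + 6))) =-3057687395 / 51088752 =-59.85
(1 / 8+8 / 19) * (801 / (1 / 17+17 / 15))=16953165 / 46208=366.89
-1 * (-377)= 377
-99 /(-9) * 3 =33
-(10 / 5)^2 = -4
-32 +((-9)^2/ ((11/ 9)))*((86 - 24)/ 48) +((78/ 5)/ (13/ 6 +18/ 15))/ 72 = 476989/ 8888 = 53.67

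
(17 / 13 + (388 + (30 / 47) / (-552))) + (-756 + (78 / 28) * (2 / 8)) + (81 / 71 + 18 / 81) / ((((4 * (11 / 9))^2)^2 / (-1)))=-366.00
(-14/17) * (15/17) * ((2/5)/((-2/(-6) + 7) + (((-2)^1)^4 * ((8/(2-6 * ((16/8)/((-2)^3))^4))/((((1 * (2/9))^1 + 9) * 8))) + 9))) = -0.02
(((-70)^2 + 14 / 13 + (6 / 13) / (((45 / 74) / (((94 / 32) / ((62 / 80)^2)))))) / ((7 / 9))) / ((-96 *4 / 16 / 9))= -827219619 / 349804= -2364.81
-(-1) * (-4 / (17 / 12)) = -48 / 17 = -2.82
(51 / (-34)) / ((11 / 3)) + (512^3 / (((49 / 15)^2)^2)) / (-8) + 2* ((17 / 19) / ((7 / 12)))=-355020455739003 / 2409686818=-147330.54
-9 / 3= -3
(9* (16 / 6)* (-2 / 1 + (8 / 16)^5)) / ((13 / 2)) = -189 / 26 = -7.27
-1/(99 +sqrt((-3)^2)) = -1/102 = -0.01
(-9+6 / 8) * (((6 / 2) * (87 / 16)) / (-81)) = 1.66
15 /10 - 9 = -15 /2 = -7.50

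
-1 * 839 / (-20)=839 / 20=41.95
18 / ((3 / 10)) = 60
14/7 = 2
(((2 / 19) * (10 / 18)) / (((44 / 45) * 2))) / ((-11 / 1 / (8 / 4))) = -25 / 4598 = -0.01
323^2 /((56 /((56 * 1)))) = 104329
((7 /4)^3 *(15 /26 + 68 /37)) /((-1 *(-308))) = 0.04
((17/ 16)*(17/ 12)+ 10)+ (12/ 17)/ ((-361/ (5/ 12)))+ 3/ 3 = 12.50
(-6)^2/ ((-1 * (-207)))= 4/ 23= 0.17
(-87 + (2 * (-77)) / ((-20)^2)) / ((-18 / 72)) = 17477 / 50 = 349.54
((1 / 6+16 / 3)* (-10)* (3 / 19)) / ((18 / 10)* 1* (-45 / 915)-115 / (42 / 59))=2113650 / 39340621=0.05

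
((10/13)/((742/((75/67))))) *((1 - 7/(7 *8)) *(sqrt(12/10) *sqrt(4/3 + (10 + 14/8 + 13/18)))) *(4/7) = 25 *sqrt(14910)/1292564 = 0.00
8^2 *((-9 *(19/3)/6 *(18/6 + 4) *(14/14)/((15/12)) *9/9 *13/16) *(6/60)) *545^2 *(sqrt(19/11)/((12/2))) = -41084498 *sqrt(209)/33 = -17998536.29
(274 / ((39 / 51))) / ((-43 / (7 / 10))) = -16303 / 2795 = -5.83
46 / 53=0.87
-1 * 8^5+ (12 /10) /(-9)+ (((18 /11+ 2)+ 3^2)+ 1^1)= -5404492 /165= -32754.50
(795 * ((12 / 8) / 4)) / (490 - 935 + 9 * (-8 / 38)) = -45315 / 67928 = -0.67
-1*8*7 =-56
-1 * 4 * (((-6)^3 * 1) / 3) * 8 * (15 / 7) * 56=276480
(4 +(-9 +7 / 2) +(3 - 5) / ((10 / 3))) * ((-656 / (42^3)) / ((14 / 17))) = 697 / 30870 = 0.02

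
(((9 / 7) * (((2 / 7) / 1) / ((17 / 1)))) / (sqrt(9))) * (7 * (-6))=-36 / 119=-0.30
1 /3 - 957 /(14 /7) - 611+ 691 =-2389 /6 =-398.17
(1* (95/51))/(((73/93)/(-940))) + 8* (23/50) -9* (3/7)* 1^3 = -484490971/217175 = -2230.88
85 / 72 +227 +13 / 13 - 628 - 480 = -63275 / 72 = -878.82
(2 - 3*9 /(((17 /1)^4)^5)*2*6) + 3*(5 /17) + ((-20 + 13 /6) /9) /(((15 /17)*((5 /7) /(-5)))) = 61238643473187197010922825663 /3292027439384533743145296810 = 18.60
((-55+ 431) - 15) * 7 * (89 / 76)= 2959.25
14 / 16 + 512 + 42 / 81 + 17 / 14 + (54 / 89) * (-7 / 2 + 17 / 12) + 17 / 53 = 3663508735 / 7132104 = 513.66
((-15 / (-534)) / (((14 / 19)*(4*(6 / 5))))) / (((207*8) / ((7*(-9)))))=-475 / 1572096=-0.00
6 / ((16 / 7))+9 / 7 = 219 / 56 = 3.91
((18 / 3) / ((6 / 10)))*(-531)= -5310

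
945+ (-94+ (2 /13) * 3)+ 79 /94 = 1041513 /1222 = 852.30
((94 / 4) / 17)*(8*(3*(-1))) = -564 / 17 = -33.18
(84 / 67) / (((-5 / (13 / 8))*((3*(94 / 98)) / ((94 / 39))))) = -343 / 1005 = -0.34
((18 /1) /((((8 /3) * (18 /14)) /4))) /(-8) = -21 /8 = -2.62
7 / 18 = 0.39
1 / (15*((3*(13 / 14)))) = 14 / 585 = 0.02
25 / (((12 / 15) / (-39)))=-4875 / 4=-1218.75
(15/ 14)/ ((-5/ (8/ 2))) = -6/ 7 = -0.86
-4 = -4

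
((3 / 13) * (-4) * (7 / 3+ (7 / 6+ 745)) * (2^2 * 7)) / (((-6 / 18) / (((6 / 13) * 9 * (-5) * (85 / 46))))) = -8657749800 / 3887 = -2227360.38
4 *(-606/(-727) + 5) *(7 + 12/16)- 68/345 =45308059/250815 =180.64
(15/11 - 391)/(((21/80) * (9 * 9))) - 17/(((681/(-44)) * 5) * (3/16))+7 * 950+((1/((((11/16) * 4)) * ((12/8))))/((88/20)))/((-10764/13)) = 35638000361741/5372957205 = 6632.85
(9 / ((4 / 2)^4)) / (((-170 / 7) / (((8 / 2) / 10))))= -63 / 6800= -0.01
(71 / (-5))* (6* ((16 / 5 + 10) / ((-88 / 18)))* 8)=46008 / 25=1840.32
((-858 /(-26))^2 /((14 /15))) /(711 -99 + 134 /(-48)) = 196020 /102347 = 1.92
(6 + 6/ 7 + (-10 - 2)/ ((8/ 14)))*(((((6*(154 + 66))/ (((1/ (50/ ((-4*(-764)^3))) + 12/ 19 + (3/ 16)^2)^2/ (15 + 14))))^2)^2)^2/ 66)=-15805341753623361040018383264330888020119530221324176710806717307546812169584640000000000000000000000000000000000000000/ 110142865850132528410233826751542793349110501487599367277569215545653418743786663053833674067022385905448273207844047859658995349483145284119836003020262994661729073725909954382358101705540226308662270407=-0.00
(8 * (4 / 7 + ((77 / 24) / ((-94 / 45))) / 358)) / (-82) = -1068779 / 19316248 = -0.06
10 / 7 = 1.43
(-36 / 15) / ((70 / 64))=-384 / 175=-2.19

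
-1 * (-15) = 15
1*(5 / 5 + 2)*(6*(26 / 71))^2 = 73008 / 5041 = 14.48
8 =8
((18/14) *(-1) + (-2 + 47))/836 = 153/2926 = 0.05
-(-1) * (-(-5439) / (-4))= -5439 / 4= -1359.75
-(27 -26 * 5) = 103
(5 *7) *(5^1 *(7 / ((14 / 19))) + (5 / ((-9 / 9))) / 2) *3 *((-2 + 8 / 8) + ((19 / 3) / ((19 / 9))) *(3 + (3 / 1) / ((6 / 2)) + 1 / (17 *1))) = 897750 / 17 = 52808.82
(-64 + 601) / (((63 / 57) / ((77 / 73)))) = 37411 / 73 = 512.48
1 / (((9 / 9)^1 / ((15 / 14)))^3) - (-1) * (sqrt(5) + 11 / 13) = 74059 / 35672 + sqrt(5) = 4.31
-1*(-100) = 100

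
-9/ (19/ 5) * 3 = -135/ 19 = -7.11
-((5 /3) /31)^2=-25 /8649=-0.00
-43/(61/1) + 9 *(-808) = -443635/61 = -7272.70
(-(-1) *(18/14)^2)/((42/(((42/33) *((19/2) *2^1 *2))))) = 1026/539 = 1.90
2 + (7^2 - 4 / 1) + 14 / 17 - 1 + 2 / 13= 46.98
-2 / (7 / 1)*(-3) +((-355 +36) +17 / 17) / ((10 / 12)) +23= -12521 / 35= -357.74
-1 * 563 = -563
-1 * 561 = -561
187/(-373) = -187/373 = -0.50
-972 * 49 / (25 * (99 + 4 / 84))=-250047 / 13000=-19.23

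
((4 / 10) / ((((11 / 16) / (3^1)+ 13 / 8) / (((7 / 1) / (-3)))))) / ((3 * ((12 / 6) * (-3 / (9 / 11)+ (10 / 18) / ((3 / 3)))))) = 12 / 445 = 0.03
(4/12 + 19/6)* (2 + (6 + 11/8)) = 32.81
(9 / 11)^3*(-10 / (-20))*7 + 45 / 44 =15651 / 5324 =2.94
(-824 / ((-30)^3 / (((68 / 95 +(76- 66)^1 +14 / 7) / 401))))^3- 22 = -46757140783436576458696726 / 2125324581152855712890625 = -22.00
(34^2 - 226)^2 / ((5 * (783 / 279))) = 1787460 / 29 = 61636.55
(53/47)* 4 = 212/47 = 4.51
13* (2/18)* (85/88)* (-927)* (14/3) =-6035.64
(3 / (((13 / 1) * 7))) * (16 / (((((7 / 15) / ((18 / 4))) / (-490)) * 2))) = -16200 / 13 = -1246.15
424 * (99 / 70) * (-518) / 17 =-1553112 / 85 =-18271.91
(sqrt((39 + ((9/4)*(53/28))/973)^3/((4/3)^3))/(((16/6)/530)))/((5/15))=94338.79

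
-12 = -12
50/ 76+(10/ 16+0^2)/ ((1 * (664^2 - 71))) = 8816519/ 13401080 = 0.66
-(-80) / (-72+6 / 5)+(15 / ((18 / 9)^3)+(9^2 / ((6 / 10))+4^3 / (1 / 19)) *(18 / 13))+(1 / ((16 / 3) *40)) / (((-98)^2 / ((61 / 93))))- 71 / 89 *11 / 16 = 73001299032371009 / 39021184151040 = 1870.81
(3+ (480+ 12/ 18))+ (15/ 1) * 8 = 1811/ 3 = 603.67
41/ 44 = 0.93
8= 8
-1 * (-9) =9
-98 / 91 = -1.08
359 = 359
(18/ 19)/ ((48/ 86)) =129/ 76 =1.70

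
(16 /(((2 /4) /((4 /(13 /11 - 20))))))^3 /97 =-2791309312 /860365071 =-3.24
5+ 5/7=40/7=5.71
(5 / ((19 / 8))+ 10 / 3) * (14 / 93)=140 / 171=0.82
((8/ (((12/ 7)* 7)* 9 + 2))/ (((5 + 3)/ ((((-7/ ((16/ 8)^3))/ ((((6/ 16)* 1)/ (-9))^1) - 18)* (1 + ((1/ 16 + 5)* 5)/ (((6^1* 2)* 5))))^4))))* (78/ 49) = 4420985751/ 922746880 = 4.79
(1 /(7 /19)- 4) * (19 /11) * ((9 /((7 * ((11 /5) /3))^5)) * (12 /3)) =-4674712500 /208422380089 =-0.02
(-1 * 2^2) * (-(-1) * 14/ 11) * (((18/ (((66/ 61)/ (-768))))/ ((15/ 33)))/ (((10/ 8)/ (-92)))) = -2896330752/ 275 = -10532111.83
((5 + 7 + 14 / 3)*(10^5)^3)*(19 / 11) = 950000000000000000 / 33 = 28787878787878787.88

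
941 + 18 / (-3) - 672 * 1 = 263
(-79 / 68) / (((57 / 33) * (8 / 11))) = -9559 / 10336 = -0.92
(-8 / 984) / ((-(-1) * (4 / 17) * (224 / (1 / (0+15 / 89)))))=-1513 / 1653120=-0.00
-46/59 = -0.78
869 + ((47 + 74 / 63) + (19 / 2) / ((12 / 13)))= 467443 / 504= 927.47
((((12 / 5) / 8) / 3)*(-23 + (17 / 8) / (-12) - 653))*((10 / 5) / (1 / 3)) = -64913 / 160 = -405.71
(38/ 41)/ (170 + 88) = 19/ 5289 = 0.00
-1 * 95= -95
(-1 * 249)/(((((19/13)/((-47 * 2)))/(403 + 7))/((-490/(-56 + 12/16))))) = 58232388.85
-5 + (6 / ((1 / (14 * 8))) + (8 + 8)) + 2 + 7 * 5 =720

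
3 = 3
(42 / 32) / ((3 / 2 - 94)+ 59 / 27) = -567 / 39016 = -0.01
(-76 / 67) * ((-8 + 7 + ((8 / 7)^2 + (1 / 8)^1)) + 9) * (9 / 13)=-632187 / 85358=-7.41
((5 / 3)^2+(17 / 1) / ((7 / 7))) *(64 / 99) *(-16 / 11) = -182272 / 9801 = -18.60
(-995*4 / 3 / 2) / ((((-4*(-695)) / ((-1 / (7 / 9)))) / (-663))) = -395811 / 1946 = -203.40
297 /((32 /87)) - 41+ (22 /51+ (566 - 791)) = 884381 /1632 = 541.90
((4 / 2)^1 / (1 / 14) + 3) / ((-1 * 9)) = -31 / 9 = -3.44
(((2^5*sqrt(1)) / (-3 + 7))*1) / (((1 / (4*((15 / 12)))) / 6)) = 240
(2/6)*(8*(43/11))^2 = 118336/363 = 325.99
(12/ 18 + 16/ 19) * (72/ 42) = 2.59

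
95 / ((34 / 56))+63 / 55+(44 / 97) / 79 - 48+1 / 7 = 5505172616 / 50154335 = 109.76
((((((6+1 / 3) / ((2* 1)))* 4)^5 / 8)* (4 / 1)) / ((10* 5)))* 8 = 158470336 / 6075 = 26085.65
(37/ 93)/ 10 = 37/ 930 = 0.04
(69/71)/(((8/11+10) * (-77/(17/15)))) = -391/293230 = -0.00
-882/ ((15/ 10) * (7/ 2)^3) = -96/ 7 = -13.71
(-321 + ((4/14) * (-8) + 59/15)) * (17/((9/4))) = -2280176/945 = -2412.88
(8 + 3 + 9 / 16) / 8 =185 / 128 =1.45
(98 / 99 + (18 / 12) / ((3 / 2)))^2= 38809 / 9801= 3.96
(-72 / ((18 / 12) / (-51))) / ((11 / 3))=7344 / 11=667.64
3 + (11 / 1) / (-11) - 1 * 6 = -4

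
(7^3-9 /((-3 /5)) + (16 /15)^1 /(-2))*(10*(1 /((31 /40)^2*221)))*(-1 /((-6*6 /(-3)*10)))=-428960 /1911429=-0.22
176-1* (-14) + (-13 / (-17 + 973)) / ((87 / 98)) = 7900703 / 41586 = 189.98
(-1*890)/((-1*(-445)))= -2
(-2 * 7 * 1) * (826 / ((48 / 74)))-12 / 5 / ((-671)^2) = -240804645307 / 13507230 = -17827.83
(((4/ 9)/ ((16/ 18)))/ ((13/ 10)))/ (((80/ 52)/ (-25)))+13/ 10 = -99/ 20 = -4.95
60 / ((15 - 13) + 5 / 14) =280 / 11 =25.45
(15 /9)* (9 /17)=15 /17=0.88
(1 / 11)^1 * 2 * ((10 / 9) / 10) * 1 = 0.02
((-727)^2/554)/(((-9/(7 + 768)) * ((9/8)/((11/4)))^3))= -2180763506900/1817397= -1199937.88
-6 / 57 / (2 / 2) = -2 / 19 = -0.11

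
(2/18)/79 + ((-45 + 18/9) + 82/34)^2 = 1647.41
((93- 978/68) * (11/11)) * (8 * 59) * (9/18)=315414/17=18553.76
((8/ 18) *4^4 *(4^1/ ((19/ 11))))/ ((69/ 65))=2928640/ 11799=248.21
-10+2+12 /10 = -34 /5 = -6.80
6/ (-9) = -2/ 3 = -0.67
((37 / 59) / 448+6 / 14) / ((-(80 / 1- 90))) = 2273 / 52864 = 0.04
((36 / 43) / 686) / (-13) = -18 / 191737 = -0.00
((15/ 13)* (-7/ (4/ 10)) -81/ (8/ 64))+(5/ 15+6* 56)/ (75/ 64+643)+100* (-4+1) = -3111742837/ 3215706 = -967.67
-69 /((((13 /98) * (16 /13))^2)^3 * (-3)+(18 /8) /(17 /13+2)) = -54756132167156 /539765112071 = -101.44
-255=-255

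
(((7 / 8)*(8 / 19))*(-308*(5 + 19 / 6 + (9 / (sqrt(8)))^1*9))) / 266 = -6237*sqrt(2) / 722 - 3773 / 1083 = -15.70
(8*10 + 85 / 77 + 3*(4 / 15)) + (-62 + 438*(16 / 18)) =472669 / 1155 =409.24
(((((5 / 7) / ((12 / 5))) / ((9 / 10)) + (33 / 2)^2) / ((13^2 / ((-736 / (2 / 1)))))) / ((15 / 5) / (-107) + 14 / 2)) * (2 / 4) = -507140731 / 11913993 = -42.57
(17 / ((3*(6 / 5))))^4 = 52200625 / 104976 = 497.26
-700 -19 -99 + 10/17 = -13896/17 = -817.41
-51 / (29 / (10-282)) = 13872 / 29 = 478.34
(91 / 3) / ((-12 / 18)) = -91 / 2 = -45.50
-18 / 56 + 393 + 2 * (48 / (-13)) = 140247 / 364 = 385.29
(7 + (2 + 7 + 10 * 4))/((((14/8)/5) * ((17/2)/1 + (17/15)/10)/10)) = 60000/323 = 185.76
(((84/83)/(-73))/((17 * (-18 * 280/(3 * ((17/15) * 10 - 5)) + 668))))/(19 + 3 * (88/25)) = -0.00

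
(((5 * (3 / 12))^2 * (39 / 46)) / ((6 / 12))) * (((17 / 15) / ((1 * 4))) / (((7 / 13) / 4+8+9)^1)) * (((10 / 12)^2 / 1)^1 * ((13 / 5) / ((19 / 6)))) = 933725 / 37379232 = 0.02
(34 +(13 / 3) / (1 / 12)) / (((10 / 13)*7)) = 559 / 35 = 15.97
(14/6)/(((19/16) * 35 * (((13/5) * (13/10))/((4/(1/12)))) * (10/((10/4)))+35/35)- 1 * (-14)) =4480/51277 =0.09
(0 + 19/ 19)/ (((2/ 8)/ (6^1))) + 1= 25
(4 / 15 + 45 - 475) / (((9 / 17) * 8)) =-54791 / 540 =-101.46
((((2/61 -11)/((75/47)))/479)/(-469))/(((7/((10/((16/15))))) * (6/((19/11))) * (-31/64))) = -796556/32710758157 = -0.00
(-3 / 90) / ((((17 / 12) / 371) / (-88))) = 65296 / 85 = 768.19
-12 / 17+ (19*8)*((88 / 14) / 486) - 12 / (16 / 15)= -1155521 / 115668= -9.99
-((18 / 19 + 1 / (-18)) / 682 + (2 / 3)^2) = -103969 / 233244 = -0.45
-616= -616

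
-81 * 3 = -243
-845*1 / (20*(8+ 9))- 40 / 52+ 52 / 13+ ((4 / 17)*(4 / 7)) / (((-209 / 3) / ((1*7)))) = 7955 / 10868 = 0.73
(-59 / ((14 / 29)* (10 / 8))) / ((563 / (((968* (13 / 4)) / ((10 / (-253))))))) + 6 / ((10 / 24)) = 1363268678 / 98525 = 13836.78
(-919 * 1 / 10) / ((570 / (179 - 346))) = 153473 / 5700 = 26.93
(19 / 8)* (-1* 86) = -817 / 4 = -204.25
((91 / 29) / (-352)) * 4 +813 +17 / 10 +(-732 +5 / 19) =20104943 / 242440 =82.93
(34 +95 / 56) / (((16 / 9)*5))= 17991 / 4480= 4.02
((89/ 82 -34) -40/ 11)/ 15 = -32969/ 13530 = -2.44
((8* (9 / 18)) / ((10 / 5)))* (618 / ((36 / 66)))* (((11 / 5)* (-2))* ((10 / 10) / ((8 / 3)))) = -37389 / 10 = -3738.90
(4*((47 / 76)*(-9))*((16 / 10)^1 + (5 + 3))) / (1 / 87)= -1766448 / 95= -18594.19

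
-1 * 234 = -234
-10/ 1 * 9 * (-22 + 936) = -82260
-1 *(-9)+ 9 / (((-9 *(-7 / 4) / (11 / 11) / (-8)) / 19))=-545 / 7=-77.86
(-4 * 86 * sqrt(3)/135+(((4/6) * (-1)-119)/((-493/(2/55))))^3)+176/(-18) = -5262992154764768/538260599138625-344 * sqrt(3)/135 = -14.19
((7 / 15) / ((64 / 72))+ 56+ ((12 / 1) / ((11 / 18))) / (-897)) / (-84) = -7433549 / 11051040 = -0.67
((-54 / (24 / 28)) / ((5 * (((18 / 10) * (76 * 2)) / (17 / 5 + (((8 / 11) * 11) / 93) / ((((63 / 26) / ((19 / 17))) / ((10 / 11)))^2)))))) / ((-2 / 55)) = 220406234341 / 50960082096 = 4.33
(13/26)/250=1/500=0.00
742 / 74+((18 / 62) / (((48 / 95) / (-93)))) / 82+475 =23513517 / 48544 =484.38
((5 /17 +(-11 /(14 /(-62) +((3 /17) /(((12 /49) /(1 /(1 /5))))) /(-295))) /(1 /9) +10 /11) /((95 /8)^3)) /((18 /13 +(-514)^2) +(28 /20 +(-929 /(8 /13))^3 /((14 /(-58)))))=7869320041070592 /450273830401015878379788325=0.00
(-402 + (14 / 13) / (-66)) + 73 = -141148 / 429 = -329.02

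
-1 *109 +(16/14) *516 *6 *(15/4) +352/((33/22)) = 281279/21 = 13394.24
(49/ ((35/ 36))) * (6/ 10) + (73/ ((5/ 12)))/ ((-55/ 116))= -3732/ 11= -339.27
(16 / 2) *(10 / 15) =16 / 3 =5.33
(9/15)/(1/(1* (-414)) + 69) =1242/142825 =0.01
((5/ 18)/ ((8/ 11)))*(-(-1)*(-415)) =-22825/ 144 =-158.51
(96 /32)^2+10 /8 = 41 /4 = 10.25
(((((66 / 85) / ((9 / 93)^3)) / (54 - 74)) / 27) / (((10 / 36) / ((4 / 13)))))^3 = -5.43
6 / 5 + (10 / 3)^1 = 68 / 15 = 4.53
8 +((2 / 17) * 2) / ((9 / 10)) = 1264 / 153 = 8.26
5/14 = 0.36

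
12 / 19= 0.63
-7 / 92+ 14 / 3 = 1267 / 276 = 4.59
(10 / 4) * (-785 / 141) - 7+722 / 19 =4817 / 282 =17.08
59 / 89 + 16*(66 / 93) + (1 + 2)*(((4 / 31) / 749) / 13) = 322850777 / 26864383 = 12.02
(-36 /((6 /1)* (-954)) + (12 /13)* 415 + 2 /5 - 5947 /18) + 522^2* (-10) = -2724786.91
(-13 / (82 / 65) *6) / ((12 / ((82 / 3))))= -845 / 6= -140.83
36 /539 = 0.07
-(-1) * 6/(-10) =-3/5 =-0.60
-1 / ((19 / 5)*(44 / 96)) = -0.57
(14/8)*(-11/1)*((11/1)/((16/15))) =-12705/64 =-198.52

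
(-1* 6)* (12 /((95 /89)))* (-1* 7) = 44856 /95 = 472.17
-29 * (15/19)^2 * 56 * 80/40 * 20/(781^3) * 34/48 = -10353000/171973014301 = -0.00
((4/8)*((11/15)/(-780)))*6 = -11/3900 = -0.00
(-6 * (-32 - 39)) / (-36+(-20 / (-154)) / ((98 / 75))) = -535766 / 45151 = -11.87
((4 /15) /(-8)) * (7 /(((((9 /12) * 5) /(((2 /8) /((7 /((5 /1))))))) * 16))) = -1 /1440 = -0.00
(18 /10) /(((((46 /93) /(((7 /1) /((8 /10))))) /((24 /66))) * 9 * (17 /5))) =3255 /8602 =0.38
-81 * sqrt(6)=-198.41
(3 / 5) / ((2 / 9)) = 27 / 10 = 2.70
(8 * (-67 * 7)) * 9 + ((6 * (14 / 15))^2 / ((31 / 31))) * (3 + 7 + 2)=-834792 / 25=-33391.68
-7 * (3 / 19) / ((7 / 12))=-1.89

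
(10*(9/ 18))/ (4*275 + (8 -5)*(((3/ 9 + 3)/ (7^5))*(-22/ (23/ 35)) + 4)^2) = 45743695935/ 10501295909476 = 0.00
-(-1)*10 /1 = 10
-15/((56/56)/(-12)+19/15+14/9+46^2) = -2700/381373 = -0.01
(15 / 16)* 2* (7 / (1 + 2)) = 35 / 8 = 4.38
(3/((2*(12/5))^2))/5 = 5/192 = 0.03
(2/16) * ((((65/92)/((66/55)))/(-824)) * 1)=-325/3638784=-0.00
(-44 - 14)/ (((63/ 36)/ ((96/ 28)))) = -5568/ 49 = -113.63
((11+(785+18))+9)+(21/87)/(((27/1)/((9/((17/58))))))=41987/51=823.27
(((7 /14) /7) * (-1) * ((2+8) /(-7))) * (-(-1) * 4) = 0.41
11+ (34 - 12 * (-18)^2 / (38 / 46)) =-88569 / 19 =-4661.53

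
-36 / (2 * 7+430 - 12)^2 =-1 / 5184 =-0.00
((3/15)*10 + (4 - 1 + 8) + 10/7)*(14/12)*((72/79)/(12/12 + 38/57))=3636/395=9.21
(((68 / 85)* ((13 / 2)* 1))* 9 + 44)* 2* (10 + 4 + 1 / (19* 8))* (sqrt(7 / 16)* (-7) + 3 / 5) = 1449849 / 950 -3382981* sqrt(7) / 760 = -10250.85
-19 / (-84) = 19 / 84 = 0.23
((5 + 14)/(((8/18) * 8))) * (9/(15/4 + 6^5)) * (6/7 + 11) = 42579/580888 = 0.07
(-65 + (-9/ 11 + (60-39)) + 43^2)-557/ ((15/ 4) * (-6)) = 905324/ 495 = 1828.94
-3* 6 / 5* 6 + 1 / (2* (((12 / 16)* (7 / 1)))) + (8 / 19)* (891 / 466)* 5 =-8125066 / 464835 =-17.48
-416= -416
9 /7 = 1.29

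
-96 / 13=-7.38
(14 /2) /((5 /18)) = 126 /5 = 25.20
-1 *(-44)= 44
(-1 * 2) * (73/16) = -9.12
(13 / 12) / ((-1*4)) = -13 / 48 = -0.27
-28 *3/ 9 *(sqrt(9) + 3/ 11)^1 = -30.55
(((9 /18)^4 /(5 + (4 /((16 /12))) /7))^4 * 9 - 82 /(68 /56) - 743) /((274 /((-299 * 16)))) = 562993272755322669 /39782660046848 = 14151.73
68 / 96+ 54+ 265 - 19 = 7217 / 24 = 300.71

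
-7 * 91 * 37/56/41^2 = -3367/13448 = -0.25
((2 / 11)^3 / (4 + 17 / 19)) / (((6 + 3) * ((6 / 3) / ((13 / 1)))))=988 / 1114047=0.00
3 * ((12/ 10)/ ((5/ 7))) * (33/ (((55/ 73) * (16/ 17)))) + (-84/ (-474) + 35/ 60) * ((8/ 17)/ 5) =945286321/ 4029000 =234.62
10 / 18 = 5 / 9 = 0.56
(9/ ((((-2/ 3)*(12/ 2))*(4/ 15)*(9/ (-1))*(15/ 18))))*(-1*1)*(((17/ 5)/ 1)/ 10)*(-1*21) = 3213/ 400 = 8.03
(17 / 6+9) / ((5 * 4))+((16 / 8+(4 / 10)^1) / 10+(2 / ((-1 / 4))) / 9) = -103 / 1800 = -0.06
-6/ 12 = -1/ 2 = -0.50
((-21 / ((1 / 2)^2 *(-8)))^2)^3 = 85766121 / 64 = 1340095.64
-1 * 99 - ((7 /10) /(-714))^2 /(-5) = -514997999 /5202000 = -99.00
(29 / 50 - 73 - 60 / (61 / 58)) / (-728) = 0.18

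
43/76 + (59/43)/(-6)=3305/9804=0.34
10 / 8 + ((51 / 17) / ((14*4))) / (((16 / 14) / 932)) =719 / 16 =44.94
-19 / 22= -0.86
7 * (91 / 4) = 159.25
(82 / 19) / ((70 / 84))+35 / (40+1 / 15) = 6.05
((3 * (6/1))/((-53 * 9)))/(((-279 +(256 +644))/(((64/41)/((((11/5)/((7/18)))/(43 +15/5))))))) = -4480/5808429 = -0.00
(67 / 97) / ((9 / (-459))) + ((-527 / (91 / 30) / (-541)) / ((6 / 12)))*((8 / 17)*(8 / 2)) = -162448887 / 4775407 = -34.02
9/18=1/2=0.50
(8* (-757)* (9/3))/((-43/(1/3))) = 6056/43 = 140.84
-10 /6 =-1.67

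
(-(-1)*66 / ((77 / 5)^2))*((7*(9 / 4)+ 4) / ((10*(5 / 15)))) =3555 / 2156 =1.65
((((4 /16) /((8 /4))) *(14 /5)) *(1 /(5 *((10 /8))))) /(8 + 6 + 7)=1 /375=0.00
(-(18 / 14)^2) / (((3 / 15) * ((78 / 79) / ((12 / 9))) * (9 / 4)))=-3160 / 637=-4.96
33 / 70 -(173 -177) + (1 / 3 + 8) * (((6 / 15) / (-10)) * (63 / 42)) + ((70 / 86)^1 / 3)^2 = 2355974 / 582435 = 4.05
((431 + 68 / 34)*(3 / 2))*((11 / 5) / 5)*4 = 28578 / 25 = 1143.12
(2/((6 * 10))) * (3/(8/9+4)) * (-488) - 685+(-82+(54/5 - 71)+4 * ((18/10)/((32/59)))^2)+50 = -52316029/70400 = -743.13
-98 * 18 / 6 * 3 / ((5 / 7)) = -6174 / 5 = -1234.80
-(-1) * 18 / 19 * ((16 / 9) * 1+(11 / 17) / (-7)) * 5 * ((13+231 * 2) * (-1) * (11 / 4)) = -10428.05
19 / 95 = 1 / 5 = 0.20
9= 9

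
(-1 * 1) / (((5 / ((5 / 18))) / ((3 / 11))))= -1 / 66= -0.02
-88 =-88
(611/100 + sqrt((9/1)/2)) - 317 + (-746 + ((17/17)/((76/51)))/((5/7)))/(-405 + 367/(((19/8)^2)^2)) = -396108473128/1281919325 + 3 * sqrt(2)/2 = -306.88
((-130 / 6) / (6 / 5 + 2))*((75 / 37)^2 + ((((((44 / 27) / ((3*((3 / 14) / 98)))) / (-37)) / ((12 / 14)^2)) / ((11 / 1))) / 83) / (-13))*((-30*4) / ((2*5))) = 331905264025 / 994008996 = 333.91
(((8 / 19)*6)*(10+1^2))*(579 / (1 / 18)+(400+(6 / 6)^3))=300765.47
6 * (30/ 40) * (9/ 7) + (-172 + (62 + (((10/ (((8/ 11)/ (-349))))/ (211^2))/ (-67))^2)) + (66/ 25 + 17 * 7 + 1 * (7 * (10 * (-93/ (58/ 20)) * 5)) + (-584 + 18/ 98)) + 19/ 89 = -5306997864108316643923139/ 450115017131123352400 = -11790.32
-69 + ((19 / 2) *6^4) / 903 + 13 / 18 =-296057 / 5418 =-54.64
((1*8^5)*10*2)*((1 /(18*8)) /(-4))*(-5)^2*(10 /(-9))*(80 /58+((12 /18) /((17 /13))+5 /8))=79458.43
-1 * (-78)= 78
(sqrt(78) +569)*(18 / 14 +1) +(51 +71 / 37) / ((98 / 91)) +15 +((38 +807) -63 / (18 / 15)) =2177.40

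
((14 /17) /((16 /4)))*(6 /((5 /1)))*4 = 84 /85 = 0.99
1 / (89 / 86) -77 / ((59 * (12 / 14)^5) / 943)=-108573748429 / 40831776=-2659.05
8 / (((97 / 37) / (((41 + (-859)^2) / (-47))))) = -218424912 / 4559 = -47910.71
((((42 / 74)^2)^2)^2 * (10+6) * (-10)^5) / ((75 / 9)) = -7261988997312000 / 3512479453921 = -2067.48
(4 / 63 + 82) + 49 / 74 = 385667 / 4662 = 82.73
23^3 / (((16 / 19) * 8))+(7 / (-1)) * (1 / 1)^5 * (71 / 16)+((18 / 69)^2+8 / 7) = 841884443 / 473984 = 1776.19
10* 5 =50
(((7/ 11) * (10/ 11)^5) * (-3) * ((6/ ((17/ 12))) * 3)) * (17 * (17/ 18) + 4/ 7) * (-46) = 346932000000/ 30116537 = 11519.65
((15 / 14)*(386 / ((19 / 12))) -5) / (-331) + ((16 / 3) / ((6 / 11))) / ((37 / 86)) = 321819089 / 14659659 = 21.95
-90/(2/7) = -315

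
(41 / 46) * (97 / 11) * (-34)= -67609 / 253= -267.23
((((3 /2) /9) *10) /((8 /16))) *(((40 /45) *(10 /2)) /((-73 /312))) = -41600 /657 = -63.32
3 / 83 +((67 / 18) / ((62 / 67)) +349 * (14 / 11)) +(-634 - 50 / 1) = -240217379 / 1018908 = -235.76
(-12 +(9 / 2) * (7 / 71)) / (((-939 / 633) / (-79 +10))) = -23891319 / 44446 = -537.54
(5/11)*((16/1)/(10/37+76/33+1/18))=53280/19259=2.77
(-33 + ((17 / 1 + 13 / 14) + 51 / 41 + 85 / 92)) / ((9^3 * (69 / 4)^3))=-1817104 / 526942561887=-0.00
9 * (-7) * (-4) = 252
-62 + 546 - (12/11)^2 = 482.81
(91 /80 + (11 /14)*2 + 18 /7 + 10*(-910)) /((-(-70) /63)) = -45837387 /5600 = -8185.25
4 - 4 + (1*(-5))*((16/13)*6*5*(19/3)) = -15200/13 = -1169.23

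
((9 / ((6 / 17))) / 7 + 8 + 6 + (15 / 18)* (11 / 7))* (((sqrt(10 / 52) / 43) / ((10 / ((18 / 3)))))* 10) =398* sqrt(130) / 3913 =1.16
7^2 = 49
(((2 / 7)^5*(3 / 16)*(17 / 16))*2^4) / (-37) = -102 / 621859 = -0.00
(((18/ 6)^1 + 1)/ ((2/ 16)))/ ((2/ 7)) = 112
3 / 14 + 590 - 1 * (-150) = 10363 / 14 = 740.21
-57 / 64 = -0.89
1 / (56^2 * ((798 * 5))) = 1 / 12512640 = 0.00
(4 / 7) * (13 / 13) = 4 / 7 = 0.57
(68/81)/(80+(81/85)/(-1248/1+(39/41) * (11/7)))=689259220/65681721531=0.01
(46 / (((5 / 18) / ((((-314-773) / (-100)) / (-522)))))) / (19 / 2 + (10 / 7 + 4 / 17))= -0.31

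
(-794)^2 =630436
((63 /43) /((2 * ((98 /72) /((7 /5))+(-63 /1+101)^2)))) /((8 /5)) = 2835 /8947268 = 0.00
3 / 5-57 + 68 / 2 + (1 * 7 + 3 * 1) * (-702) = -35212 / 5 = -7042.40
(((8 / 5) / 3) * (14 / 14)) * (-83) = -664 / 15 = -44.27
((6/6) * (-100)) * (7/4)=-175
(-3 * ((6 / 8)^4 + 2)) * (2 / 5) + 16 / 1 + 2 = 9741 / 640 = 15.22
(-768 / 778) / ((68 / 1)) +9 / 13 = 0.68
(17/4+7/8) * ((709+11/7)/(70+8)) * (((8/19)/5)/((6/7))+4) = 191.34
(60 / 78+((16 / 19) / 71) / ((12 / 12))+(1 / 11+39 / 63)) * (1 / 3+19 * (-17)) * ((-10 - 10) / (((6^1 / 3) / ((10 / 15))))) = 10630938560 / 3314493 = 3207.41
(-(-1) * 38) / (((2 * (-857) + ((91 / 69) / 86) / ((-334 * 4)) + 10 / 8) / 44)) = -697648512 / 714651613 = -0.98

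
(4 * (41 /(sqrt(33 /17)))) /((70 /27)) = 45.40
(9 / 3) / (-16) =-3 / 16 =-0.19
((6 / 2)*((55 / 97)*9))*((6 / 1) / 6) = 1485 / 97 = 15.31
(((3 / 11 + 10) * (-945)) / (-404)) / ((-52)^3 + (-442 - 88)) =-11865 / 69690808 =-0.00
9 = 9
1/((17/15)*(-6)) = -5/34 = -0.15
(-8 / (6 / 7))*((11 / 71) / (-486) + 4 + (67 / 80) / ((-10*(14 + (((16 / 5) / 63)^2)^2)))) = -2127445462454316991 / 57075052724552592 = -37.27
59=59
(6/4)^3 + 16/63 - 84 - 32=-56635/504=-112.37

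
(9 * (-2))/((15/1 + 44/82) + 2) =-738/719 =-1.03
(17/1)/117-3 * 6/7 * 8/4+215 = 171992/819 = 210.00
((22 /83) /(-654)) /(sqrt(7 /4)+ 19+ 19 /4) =-4180 /244187577+ 88*sqrt(7) /244187577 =-0.00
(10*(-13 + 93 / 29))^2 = 8065600 / 841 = 9590.49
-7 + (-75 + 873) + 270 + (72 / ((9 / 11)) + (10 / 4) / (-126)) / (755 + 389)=305895739 / 288288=1061.08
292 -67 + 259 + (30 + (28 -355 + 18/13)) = 2449/13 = 188.38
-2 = -2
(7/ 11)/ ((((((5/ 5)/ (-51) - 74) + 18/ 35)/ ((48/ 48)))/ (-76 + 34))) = 524790/ 1443277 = 0.36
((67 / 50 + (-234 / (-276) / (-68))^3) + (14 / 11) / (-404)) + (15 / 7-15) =-68551339466200191 / 5950484671577600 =-11.52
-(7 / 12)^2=-49 / 144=-0.34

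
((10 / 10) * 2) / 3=2 / 3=0.67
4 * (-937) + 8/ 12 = -11242/ 3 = -3747.33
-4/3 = -1.33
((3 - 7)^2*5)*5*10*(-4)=-16000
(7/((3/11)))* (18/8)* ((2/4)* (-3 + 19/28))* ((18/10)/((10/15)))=-11583/64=-180.98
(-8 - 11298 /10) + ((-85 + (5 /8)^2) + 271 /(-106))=-20775423 /16960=-1224.97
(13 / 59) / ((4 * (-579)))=-0.00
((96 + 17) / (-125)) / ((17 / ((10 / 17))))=-226 / 7225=-0.03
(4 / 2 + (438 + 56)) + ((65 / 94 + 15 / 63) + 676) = 2315363 / 1974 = 1172.93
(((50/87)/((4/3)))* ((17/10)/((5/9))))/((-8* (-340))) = 9/18560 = 0.00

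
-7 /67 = -0.10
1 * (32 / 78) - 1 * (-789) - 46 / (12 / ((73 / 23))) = 60625 / 78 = 777.24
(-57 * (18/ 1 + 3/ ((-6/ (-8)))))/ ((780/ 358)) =-37411/ 65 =-575.55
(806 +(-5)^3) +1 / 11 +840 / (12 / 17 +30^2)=435131 / 638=682.02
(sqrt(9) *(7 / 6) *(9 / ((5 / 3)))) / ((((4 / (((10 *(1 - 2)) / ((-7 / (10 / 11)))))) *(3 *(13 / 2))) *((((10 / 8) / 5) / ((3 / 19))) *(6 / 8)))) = 720 / 2717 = 0.26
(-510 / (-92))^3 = 16581375 / 97336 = 170.35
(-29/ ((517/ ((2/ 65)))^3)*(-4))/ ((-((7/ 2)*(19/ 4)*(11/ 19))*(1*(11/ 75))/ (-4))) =89088/ 1285745760133835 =0.00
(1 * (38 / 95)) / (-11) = -2 / 55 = -0.04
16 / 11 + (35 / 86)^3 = 10648521 / 6996616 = 1.52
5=5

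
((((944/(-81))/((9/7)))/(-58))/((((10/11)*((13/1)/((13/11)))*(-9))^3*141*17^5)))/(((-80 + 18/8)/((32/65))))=52864/7796515250923589311875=0.00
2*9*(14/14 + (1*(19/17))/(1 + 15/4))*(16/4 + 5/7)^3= 1940598/833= 2329.65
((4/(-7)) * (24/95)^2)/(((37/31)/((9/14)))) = -321408/16362325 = -0.02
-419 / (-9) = 419 / 9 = 46.56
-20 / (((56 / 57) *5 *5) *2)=-0.41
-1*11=-11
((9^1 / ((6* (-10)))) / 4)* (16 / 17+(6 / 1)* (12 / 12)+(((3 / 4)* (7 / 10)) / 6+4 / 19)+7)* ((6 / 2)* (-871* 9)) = 25958605491 / 2067200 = 12557.37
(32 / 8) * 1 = 4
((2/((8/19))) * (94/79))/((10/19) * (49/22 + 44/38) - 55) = -3546103/33390140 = -0.11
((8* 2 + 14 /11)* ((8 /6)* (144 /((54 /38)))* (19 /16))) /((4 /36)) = 274360 /11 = 24941.82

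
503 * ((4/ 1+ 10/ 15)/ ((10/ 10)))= 2347.33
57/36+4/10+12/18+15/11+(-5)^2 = 29.01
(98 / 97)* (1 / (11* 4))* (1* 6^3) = 5292 / 1067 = 4.96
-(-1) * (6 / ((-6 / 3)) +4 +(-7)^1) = -6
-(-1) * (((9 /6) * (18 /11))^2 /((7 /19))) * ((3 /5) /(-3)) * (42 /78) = -13851 /7865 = -1.76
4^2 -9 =7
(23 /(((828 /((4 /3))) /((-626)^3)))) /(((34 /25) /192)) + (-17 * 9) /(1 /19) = -196251945571 /153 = -1282692454.71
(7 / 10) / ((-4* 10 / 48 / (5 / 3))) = -1.40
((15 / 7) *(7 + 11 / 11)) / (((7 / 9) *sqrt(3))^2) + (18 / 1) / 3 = 5298 / 343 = 15.45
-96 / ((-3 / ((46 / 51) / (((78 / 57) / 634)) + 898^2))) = 17117533120 / 663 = 25818300.33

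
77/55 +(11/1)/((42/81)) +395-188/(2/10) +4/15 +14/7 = -21845/42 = -520.12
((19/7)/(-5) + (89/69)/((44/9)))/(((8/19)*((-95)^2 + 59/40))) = -187777/2557741956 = -0.00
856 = 856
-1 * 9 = -9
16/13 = 1.23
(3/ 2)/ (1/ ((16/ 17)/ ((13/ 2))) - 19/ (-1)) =48/ 829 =0.06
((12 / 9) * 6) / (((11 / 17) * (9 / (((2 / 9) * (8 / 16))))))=136 / 891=0.15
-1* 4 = -4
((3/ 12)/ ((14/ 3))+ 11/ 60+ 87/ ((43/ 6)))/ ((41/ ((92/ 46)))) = 447037/ 740460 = 0.60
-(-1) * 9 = 9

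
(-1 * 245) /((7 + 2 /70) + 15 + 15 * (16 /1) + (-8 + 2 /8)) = -34300 /35599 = -0.96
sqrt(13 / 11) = sqrt(143) / 11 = 1.09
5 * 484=2420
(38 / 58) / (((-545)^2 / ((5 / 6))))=19 / 10336470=0.00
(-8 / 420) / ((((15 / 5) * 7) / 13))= -26 / 2205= -0.01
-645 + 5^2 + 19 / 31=-19201 / 31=-619.39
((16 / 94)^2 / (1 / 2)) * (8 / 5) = 0.09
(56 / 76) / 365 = 0.00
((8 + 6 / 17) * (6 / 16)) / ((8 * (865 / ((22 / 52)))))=2343 / 12234560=0.00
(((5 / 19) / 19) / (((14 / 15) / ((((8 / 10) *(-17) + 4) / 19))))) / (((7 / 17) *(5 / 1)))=-1224 / 336091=-0.00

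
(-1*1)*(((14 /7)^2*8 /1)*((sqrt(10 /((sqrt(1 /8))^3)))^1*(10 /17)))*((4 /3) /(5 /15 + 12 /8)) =-10240*2^(3 /4)*sqrt(5) /187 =-205.93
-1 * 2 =-2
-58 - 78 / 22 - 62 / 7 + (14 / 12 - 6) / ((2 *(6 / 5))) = -401477 / 5544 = -72.42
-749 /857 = -0.87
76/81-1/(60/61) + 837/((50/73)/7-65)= -15491051/1193940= -12.97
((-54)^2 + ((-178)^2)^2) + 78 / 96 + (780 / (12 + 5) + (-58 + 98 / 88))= 3003605255331 / 2992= 1003878761.81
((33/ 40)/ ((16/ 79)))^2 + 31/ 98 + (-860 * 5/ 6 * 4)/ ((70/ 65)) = -159258355597/ 60211200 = -2645.00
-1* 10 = -10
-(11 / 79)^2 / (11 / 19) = -209 / 6241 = -0.03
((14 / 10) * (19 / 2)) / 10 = 133 / 100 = 1.33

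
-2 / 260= -1 / 130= -0.01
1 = 1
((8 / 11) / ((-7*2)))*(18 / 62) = -36 / 2387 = -0.02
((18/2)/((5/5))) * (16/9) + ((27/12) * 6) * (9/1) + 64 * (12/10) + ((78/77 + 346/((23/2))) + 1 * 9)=4505423/17710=254.40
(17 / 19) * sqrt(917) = 17 * sqrt(917) / 19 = 27.09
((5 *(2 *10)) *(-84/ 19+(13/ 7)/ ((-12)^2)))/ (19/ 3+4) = -2110625/ 49476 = -42.66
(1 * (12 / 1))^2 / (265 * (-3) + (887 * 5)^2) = 72 / 9834215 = 0.00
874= 874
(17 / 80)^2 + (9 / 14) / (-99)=19053 / 492800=0.04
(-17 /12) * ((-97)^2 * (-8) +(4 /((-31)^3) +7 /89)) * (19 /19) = 3392790254899 /31816788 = 106635.22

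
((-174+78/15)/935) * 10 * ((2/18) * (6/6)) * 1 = -1688/8415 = -0.20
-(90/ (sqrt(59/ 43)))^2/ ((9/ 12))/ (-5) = 92880/ 59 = 1574.24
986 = 986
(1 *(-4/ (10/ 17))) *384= -13056/ 5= -2611.20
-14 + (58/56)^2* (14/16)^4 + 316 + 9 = 20422905/65536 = 311.63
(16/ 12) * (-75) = -100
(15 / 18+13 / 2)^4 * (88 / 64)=322102 / 81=3976.57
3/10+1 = 13/10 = 1.30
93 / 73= 1.27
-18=-18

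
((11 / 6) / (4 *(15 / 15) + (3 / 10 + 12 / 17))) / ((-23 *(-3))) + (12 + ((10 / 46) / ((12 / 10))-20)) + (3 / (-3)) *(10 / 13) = -8.58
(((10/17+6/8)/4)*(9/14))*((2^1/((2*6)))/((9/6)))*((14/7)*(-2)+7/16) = -741/8704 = -0.09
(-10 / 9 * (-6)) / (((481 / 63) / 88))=36960 / 481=76.84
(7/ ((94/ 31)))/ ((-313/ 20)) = -2170/ 14711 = -0.15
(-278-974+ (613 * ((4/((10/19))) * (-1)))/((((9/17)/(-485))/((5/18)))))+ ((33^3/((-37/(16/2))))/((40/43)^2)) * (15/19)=2681351510701/2277720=1177208.57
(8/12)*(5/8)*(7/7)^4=5/12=0.42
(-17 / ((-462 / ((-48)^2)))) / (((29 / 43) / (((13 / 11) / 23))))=6.46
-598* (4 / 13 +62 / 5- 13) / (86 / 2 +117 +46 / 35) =3059 / 2823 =1.08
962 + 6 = 968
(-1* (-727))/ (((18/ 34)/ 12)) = 49436/ 3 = 16478.67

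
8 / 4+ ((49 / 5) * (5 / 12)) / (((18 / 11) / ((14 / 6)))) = 5069 / 648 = 7.82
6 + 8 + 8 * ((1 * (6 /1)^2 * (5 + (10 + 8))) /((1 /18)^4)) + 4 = 695361042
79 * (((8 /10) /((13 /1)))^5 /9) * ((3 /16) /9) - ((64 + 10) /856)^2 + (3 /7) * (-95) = -1635846894329104997 /40171322113650000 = -40.72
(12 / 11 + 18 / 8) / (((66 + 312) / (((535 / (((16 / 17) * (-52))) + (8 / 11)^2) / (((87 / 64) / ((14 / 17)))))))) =-51315103 / 921280932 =-0.06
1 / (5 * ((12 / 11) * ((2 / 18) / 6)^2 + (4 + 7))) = 2673 / 147020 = 0.02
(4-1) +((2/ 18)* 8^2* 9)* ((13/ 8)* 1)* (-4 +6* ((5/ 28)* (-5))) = -6791/ 7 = -970.14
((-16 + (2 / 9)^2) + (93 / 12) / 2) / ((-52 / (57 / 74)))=148675 / 831168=0.18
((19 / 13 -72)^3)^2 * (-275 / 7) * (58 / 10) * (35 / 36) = -4741837924404335067775 / 173765124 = -27288778180852.53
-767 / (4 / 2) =-767 / 2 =-383.50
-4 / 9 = -0.44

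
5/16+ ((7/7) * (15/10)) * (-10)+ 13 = -27/16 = -1.69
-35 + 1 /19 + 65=571 /19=30.05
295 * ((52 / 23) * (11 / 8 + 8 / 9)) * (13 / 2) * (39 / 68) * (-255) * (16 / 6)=-528213725 / 138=-3827635.69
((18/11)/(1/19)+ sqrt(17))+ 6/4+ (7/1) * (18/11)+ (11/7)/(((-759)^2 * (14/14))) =sqrt(17)+ 32293865/733194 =48.17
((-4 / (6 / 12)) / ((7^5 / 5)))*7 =-0.02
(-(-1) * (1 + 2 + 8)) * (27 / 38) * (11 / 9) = 363 / 38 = 9.55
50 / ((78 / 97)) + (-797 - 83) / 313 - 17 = 517186 / 12207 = 42.37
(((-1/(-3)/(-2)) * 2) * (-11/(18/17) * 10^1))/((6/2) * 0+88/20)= 425/54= 7.87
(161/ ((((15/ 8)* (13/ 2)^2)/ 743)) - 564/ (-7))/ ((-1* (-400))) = 7056323/ 1774500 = 3.98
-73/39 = -1.87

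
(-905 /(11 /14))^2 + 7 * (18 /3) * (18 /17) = 2729082776 /2057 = 1326729.59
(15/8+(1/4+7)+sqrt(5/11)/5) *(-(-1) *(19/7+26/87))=27.90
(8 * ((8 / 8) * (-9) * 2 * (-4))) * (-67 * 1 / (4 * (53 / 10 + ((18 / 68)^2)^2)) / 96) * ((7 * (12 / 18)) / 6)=-1566853960 / 106337127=-14.73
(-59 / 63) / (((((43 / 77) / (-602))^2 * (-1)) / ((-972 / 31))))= -1057828464 / 31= -34123498.84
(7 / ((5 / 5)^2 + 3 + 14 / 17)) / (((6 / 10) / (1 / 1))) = 595 / 246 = 2.42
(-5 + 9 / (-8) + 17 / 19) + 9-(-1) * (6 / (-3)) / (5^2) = 14021 / 3800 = 3.69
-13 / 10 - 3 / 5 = -19 / 10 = -1.90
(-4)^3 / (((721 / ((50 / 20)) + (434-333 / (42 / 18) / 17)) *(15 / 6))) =-15232 / 424833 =-0.04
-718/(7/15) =-10770/7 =-1538.57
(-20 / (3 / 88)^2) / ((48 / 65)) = -629200 / 27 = -23303.70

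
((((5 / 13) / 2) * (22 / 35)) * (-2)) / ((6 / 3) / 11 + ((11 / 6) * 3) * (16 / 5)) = -605 / 44499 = -0.01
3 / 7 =0.43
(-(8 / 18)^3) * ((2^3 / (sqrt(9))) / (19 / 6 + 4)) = -1024 / 31347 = -0.03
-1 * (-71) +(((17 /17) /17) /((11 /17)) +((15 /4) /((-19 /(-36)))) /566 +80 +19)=20122219 /118294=170.10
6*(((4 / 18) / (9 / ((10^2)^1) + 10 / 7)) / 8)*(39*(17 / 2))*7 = 270725 / 1063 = 254.68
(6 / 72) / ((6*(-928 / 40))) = -0.00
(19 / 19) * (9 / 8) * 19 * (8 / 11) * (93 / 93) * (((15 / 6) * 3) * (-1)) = -2565 / 22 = -116.59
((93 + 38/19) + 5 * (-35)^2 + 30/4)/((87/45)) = 3221.12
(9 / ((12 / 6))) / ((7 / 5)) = 45 / 14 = 3.21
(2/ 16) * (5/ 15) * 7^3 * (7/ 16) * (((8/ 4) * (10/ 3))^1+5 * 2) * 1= 60025/ 576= 104.21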